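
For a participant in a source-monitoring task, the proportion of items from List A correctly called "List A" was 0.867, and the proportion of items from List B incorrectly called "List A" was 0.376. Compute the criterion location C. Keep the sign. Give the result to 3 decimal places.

C = -0.398

z(H) = 1.1123
z(FA) = -0.3160
c = −½·[z(H) + z(FA)] = −0.5 × (1.1123 + (-0.3160)) = -0.39815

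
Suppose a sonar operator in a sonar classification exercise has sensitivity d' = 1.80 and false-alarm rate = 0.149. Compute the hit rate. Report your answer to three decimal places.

z(false-alarm rate) = z(0.149) = -1.0407
z(H) = z(FA) + d' = -1.0407 + 1.80 = 0.7593
hit rate = Φ(0.7593) = 0.7762

hit rate = 0.776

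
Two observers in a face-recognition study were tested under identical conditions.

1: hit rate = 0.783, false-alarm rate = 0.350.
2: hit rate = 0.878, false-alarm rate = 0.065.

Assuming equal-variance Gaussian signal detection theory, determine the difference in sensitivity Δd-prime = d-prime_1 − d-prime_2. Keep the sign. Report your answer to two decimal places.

1: z(0.783) = 0.782, z(0.350) = -0.385, d' = 1.167
2: z(0.878) = 1.165, z(0.065) = -1.514, d' = 2.679
Δd' = d'_1 − d'_2 = 1.167 − 2.679 = -1.512
2 has the higher sensitivity.

Δd-prime = -1.51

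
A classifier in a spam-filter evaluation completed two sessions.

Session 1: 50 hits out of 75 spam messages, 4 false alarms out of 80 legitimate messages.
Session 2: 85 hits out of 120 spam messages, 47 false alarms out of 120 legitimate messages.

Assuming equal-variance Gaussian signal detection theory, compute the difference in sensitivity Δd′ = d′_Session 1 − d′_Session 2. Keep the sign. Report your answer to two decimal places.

Δd′ = 1.25

Session 1: z(0.6667) = 0.431, z(0.0500) = -1.645, d' = 2.076
Session 2: z(0.7083) = 0.548, z(0.3917) = -0.275, d' = 0.823
Δd' = d'_Session 1 − d'_Session 2 = 2.076 − 0.823 = 1.253
Session 1 has the higher sensitivity.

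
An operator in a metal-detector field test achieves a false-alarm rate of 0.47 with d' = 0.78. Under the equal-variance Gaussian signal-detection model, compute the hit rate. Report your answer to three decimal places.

hit rate = 0.760

z(false-alarm rate) = z(0.47) = -0.0753
z(H) = z(FA) + d' = -0.0753 + 0.78 = 0.7047
hit rate = Φ(0.7047) = 0.7595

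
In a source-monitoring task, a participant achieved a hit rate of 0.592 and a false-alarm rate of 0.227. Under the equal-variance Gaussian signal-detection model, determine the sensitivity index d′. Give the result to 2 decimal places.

z(H) = z(0.592) = 0.233
z(FA) = z(0.227) = -0.749
d' = z(H) − z(FA) = 0.233 − (-0.749) = 0.982

d′ = 0.98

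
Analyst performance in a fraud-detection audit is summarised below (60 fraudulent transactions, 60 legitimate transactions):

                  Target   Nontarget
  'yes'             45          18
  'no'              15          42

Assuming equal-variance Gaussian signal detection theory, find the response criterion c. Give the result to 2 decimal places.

H = 45/60 = 0.7500
FA = 18/60 = 0.3000
Φ⁻¹(H) = Φ⁻¹(0.7500) = 0.6745
Φ⁻¹(FA) = Φ⁻¹(0.3000) = -0.5244
c = −½·[z(H) + z(FA)] = −0.5 × (0.6745 + (-0.5244)) = -0.07505

c = -0.08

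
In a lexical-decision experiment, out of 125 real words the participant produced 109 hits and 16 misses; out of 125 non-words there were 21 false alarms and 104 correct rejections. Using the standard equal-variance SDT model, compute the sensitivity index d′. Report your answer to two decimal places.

H = 109/125 = 0.8720
FA = 21/125 = 0.1680
z(0.8720) = 1.1359, z(0.1680) = -0.9621
d' = z(H) − z(FA) = 1.1359 − (-0.9621) = 2.0980

d′ = 2.10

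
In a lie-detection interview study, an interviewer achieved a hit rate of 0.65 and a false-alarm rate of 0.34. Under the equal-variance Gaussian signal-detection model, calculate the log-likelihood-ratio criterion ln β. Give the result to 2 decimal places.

ln β = 0.01

Φ⁻¹(0.65) = 0.385, Φ⁻¹(0.34) = -0.412
ln β = −½·[z(H)² − z(FA)²] = −0.5 × (0.148 − 0.170) = 0.011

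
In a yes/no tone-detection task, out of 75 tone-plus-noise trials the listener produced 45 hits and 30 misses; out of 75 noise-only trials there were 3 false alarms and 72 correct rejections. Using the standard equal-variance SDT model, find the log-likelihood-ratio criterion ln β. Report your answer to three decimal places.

ln β = 1.500

H = 45/75 = 0.6000
FA = 3/75 = 0.0400
Φ⁻¹(H) = 0.2533
Φ⁻¹(FA) = -1.7507
ln β = −½·[z(H)² − z(FA)²] = −0.5 × (0.0642 − 3.0650) = 1.5004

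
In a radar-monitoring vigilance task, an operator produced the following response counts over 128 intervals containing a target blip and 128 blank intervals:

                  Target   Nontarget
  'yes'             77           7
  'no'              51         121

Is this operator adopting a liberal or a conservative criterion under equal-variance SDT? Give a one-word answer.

z(H) = 0.257, z(FA) = -1.601
c = −½·(z(H) + z(FA)) = 0.672
c > 0 → conservative criterion (biased toward responding “no”).

conservative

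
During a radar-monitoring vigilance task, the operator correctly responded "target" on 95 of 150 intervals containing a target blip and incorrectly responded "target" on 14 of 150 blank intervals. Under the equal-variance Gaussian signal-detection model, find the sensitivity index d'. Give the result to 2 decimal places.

d' = 1.66

H = 95/150 = 0.6333
FA = 14/150 = 0.0933
z(H) = z(0.6333) = 0.341
z(FA) = z(0.0933) = -1.321
d' = z(H) − z(FA) = 0.341 − (-1.321) = 1.662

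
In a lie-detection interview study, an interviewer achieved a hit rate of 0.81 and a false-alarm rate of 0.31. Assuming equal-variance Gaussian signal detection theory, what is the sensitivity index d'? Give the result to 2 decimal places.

z(H) = 0.878
z(FA) = -0.496
d' = z(H) − z(FA) = 0.878 − (-0.496) = 1.374

d' = 1.37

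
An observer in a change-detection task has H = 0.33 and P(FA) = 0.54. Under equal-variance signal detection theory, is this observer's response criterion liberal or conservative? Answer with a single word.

conservative

z(H) = -0.440, z(FA) = 0.100
c = −½·(z(H) + z(FA)) = 0.170
c > 0 → conservative criterion (biased toward responding “no”).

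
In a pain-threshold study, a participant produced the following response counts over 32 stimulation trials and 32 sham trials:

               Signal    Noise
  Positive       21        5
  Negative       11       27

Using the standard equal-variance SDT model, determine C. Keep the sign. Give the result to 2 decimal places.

H = 21/32 = 0.6562
FA = 5/32 = 0.1562
z(H) = z(0.6562) = 0.402
z(FA) = z(0.1562) = -1.010
c = −½·[z(H) + z(FA)] = −0.5 × (0.402 + (-1.010)) = 0.304

C = 0.30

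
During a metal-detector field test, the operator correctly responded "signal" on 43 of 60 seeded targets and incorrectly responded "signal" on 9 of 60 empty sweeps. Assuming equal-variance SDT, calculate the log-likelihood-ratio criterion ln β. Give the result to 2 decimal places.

ln β = 0.37

H = 43/60 = 0.7167
FA = 9/60 = 0.1500
Φ⁻¹(H) = 0.573
Φ⁻¹(FA) = -1.036
ln β = −½·[z(H)² − z(FA)²] = −0.5 × (0.328 − 1.073) = 0.3725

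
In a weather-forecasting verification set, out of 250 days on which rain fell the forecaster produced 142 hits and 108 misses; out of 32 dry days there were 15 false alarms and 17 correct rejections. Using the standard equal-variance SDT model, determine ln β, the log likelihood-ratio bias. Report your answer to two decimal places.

H = 142/250 = 0.5680
FA = 15/32 = 0.4688
Φ⁻¹(0.5680) = 0.171, Φ⁻¹(0.4688) = -0.078
ln β = −½·[z(H)² − z(FA)²] = −0.5 × (0.029 − 0.006) = -0.0115

ln β = -0.01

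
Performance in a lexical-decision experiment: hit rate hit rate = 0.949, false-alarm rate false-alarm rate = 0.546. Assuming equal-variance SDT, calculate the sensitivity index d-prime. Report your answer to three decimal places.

d-prime = 1.520

z(H) = 1.6352
z(FA) = 0.1156
d' = z(H) − z(FA) = 1.6352 − 0.1156 = 1.5196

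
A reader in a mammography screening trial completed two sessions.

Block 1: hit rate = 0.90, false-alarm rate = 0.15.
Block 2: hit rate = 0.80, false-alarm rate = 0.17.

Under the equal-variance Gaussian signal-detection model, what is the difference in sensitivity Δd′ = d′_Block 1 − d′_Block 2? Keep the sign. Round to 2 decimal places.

Block 1: z(0.90) = 1.282, z(0.15) = -1.036, d' = 2.318
Block 2: z(0.80) = 0.842, z(0.17) = -0.954, d' = 1.796
Δd' = d'_Block 1 − d'_Block 2 = 2.318 − 1.796 = 0.522
Block 1 has the higher sensitivity.

Δd′ = 0.52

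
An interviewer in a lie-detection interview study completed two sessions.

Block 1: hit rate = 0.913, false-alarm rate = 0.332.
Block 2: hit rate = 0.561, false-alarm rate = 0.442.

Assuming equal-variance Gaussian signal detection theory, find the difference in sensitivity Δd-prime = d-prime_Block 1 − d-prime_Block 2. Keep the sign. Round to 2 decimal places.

Δd-prime = 1.49

Block 1: z(0.913) = 1.359, z(0.332) = -0.434, d' = 1.793
Block 2: z(0.561) = 0.154, z(0.442) = -0.146, d' = 0.300
Δd' = d'_Block 1 − d'_Block 2 = 1.793 − 0.300 = 1.493
Block 1 has the higher sensitivity.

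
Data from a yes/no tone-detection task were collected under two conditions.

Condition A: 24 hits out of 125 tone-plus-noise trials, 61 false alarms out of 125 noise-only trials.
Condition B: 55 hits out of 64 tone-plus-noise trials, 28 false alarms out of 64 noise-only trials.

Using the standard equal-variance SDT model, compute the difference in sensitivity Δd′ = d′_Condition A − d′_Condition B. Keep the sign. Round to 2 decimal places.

Δd′ = -2.08

Condition A: z(0.1920) = -0.871, z(0.4880) = -0.030, d' = -0.841
Condition B: z(0.8594) = 1.078, z(0.4375) = -0.157, d' = 1.235
Δd' = d'_Condition A − d'_Condition B = -0.841 − 1.235 = -2.076
Condition B has the higher sensitivity.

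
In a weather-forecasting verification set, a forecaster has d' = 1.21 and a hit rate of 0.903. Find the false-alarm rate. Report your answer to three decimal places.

z(hit rate) = z(0.903) = 1.2988
z(FA) = z(H) − d' = 1.2988 − 1.21 = 0.0888
false-alarm rate = Φ(0.0888) = 0.5354

false-alarm rate = 0.535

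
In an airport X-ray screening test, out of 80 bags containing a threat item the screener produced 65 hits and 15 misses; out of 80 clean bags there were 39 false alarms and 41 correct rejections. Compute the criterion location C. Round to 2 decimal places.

H = 65/80 = 0.8125
FA = 39/80 = 0.4875
z(0.8125) = 0.8871, z(0.4875) = -0.0313
c = −½·[z(H) + z(FA)] = −0.5 × (0.8871 + (-0.0313)) = -0.4279
c < 0: the screener has a liberal response bias.

C = -0.43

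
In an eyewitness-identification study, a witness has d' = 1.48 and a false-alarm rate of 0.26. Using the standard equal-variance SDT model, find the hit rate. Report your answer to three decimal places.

hit rate = 0.799

z(false-alarm rate) = z(0.26) = -0.6433
z(H) = z(FA) + d' = -0.6433 + 1.48 = 0.8367
hit rate = Φ(0.8367) = 0.7986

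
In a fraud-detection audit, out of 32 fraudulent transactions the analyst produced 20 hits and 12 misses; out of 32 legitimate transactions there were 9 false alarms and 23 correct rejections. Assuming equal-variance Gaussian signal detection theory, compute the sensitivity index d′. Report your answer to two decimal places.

H = 20/32 = 0.6250
FA = 9/32 = 0.2812
z(H) = 0.319
z(FA) = -0.579
d' = z(H) − z(FA) = 0.319 − (-0.579) = 0.898

d′ = 0.90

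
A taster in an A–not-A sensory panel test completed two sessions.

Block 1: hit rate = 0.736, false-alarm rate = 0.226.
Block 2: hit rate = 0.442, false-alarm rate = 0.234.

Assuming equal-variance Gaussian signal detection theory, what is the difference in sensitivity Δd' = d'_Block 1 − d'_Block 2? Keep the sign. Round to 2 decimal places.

Block 1: z(0.736) = 0.631, z(0.226) = -0.752, d' = 1.383
Block 2: z(0.442) = -0.146, z(0.234) = -0.726, d' = 0.580
Δd' = d'_Block 1 − d'_Block 2 = 1.383 − 0.580 = 0.803
Block 1 has the higher sensitivity.

Δd' = 0.80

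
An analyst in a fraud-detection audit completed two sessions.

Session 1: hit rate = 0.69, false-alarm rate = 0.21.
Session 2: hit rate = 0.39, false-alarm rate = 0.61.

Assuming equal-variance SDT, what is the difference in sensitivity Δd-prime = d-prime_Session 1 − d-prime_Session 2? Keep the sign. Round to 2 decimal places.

Δd-prime = 1.86

Session 1: z(0.69) = 0.496, z(0.21) = -0.806, d' = 1.302
Session 2: z(0.39) = -0.279, z(0.61) = 0.279, d' = -0.558
Δd' = d'_Session 1 − d'_Session 2 = 1.302 − (-0.558) = 1.860
Session 1 has the higher sensitivity.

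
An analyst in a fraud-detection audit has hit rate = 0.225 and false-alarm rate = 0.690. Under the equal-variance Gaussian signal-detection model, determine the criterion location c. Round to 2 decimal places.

z(H) = -0.755
z(FA) = 0.496
c = −½·[z(H) + z(FA)] = −0.5 × (-0.755 + 0.496) = 0.1295

c = 0.13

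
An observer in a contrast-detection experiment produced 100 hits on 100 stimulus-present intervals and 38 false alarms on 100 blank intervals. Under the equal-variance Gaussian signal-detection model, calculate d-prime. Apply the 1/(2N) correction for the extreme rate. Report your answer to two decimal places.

d-prime = 2.88

The hit rate is 100/100 = 1, so apply the 1/(2N) correction: H → 1 − 1/(2·100) = 0.99500.
z(H) = z(0.99500) = 2.576
z(FA) = z(0.38000) = -0.305
d' = 2.576 − (-0.305) = 2.881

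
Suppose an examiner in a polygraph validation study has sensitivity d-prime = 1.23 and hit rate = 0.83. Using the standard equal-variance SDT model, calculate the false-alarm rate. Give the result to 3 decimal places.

z(hit rate) = z(0.83) = 0.9542
z(FA) = z(H) − d' = 0.9542 − 1.23 = -0.2758
false-alarm rate = Φ(-0.2758) = 0.3914

false-alarm rate = 0.391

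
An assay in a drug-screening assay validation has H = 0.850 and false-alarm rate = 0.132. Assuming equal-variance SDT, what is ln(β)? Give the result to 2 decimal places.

z(0.850) = 1.036, z(0.132) = -1.117
ln β = −½·[z(H)² − z(FA)²] = −0.5 × (1.073 − 1.248) = 0.0875

ln β = 0.09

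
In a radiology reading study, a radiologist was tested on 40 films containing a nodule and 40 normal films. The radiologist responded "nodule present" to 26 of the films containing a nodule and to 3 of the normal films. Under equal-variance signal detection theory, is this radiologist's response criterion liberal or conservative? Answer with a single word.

z(H) = 0.385, z(FA) = -1.440
c = −½·(z(H) + z(FA)) = 0.5275
c > 0 → conservative criterion (biased toward responding “no”).

conservative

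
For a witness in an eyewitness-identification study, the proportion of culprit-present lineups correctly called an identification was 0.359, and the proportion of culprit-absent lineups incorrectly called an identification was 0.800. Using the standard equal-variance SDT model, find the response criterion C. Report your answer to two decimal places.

z(0.359) = -0.3611, z(0.800) = 0.8416
c = −½·[z(H) + z(FA)] = −0.5 × (-0.3611 + 0.8416) = -0.24025
c < 0: the witness has a liberal response bias.

C = -0.24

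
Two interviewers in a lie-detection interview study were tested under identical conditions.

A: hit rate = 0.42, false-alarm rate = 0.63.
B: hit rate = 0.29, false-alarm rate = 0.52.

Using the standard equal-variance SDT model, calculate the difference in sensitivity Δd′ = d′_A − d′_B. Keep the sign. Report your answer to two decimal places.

A: z(0.42) = -0.202, z(0.63) = 0.332, d' = -0.534
B: z(0.29) = -0.553, z(0.52) = 0.050, d' = -0.603
Δd' = d'_A − d'_B = -0.534 − (-0.603) = 0.069
A has the higher sensitivity.

Δd′ = 0.07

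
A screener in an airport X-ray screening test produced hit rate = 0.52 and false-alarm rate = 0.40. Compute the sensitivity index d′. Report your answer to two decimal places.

d′ = 0.30

z(0.52) = 0.0502, z(0.40) = -0.2533
d' = z(H) − z(FA) = 0.0502 − (-0.2533) = 0.3035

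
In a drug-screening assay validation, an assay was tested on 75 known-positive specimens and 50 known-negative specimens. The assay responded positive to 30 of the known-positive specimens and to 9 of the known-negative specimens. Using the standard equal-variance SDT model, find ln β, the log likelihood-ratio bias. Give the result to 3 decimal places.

H = 30/75 = 0.4000
FA = 9/50 = 0.1800
z(H) = -0.2533
z(FA) = -0.9154
ln β = −½·[z(H)² − z(FA)²] = −0.5 × (0.0642 − 0.8380) = 0.3869

ln β = 0.387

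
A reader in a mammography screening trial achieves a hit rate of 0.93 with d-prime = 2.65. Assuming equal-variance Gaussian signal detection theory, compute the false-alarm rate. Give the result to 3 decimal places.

z(hit rate) = z(0.93) = 1.4758
z(FA) = z(H) − d' = 1.4758 − 2.65 = -1.1742
false-alarm rate = Φ(-1.1742) = 0.1202

false-alarm rate = 0.120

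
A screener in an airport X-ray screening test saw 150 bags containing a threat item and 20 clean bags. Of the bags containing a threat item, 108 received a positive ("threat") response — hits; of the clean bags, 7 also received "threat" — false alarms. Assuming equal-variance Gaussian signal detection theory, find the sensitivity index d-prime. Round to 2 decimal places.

d-prime = 0.97

H = 108/150 = 0.7200
FA = 7/20 = 0.3500
Φ⁻¹(0.7200) = 0.5828, Φ⁻¹(0.3500) = -0.3853
d' = z(H) − z(FA) = 0.5828 − (-0.3853) = 0.9681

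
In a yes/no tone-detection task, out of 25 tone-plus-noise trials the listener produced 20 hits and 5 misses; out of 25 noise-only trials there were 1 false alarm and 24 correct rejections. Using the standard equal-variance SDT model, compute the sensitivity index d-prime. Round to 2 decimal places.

d-prime = 2.59

H = 20/25 = 0.8000
FA = 1/25 = 0.0400
z(0.8000) = 0.842, z(0.0400) = -1.751
d' = z(H) − z(FA) = 0.842 − (-1.751) = 2.593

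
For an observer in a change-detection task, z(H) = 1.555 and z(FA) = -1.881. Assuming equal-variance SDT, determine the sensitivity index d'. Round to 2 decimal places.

d' = z(H) − z(FA) = 1.555 − (-1.881) = 3.436

d' = 3.44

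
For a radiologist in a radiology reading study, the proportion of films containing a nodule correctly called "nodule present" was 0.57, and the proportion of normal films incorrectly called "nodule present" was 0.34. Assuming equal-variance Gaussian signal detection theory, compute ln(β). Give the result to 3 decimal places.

ln β = 0.070

z(H) = z(0.57) = 0.1764
z(FA) = z(0.34) = -0.4125
ln β = −½·[z(H)² − z(FA)²] = −0.5 × (0.0311 − 0.1702) = 0.06955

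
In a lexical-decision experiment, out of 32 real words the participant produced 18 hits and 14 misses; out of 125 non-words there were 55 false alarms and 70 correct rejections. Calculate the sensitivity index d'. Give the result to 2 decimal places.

d' = 0.31

H = 18/32 = 0.5625
FA = 55/125 = 0.4400
Φ⁻¹(0.5625) = 0.157, Φ⁻¹(0.4400) = -0.151
d' = z(H) − z(FA) = 0.157 − (-0.151) = 0.308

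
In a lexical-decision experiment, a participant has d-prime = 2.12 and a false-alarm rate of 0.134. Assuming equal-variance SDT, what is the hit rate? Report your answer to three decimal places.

hit rate = 0.844

z(false-alarm rate) = z(0.134) = -1.1077
z(H) = z(FA) + d' = -1.1077 + 2.12 = 1.0123
hit rate = Φ(1.0123) = 0.8443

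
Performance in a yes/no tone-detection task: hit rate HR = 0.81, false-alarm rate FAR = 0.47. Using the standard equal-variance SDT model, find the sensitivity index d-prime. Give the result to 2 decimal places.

d-prime = 0.95

z(H) = z(0.81) = 0.8779
z(FA) = z(0.47) = -0.0753
d' = z(H) − z(FA) = 0.8779 − (-0.0753) = 0.9532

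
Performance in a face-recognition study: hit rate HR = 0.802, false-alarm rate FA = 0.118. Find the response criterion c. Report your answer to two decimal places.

c = 0.17

z(H) = 0.8488
z(FA) = -1.1850
c = −½·[z(H) + z(FA)] = −0.5 × (0.8488 + (-1.1850)) = 0.1681
c > 0: the observer has a conservative response bias.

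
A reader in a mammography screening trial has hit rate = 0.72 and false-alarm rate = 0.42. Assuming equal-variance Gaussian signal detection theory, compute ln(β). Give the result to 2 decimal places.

ln β = -0.15

z(H) = 0.583
z(FA) = -0.202
ln β = −½·[z(H)² − z(FA)²] = −0.5 × (0.340 − 0.041) = -0.1495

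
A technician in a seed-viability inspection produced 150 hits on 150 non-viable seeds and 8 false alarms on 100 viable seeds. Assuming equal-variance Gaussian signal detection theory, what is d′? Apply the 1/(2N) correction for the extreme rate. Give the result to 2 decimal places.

d′ = 4.12

The hit rate is 150/150 = 1, so apply the 1/(2N) correction: H → 1 − 1/(2·150) = 0.99667.
z(H) = z(0.99667) = 2.713
z(FA) = z(0.08000) = -1.405
d' = 2.713 − (-1.405) = 4.118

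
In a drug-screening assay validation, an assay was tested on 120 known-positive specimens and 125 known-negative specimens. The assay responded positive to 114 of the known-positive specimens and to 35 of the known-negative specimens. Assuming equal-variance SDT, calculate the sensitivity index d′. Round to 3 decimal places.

d′ = 2.228

H = 114/120 = 0.9500
FA = 35/125 = 0.2800
z(0.9500) = 1.6449, z(0.2800) = -0.5828
d' = z(H) − z(FA) = 1.6449 − (-0.5828) = 2.2277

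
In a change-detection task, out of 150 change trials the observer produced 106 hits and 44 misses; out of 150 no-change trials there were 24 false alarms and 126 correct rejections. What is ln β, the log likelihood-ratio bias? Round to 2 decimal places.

ln β = 0.35

H = 106/150 = 0.7067
FA = 24/150 = 0.1600
z(0.7067) = 0.544, z(0.1600) = -0.994
ln β = −½·[z(H)² − z(FA)²] = −0.5 × (0.296 − 0.988) = 0.346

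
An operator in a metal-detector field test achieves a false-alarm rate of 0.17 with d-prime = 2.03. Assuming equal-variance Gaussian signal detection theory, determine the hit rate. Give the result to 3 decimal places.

z(false-alarm rate) = z(0.17) = -0.9542
z(H) = z(FA) + d' = -0.9542 + 2.03 = 1.0758
hit rate = Φ(1.0758) = 0.8590

hit rate = 0.859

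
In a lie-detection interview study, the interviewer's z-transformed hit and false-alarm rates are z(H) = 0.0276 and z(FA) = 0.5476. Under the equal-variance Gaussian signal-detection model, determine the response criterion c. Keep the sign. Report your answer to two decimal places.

c = -0.29

c = −½·[z(H) + z(FA)] = −½·(0.0276 + 0.5476) = -0.2876
c < 0: the interviewer has a liberal response bias.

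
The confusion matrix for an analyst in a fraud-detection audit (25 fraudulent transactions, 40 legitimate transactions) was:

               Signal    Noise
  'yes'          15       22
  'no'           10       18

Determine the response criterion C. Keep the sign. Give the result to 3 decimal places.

H = 15/25 = 0.6000
FA = 22/40 = 0.5500
z(H) = 0.2533
z(FA) = 0.1257
c = −½·[z(H) + z(FA)] = −0.5 × (0.2533 + 0.1257) = -0.1895
c < 0: the analyst has a liberal response bias.

C = -0.190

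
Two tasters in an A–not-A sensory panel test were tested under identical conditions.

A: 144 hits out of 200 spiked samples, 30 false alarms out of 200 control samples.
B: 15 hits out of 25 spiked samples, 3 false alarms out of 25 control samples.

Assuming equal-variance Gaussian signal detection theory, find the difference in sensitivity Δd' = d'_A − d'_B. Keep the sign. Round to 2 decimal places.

A: z(0.7200) = 0.583, z(0.1500) = -1.036, d' = 1.619
B: z(0.6000) = 0.253, z(0.1200) = -1.175, d' = 1.428
Δd' = d'_A − d'_B = 1.619 − 1.428 = 0.191
A has the higher sensitivity.

Δd' = 0.19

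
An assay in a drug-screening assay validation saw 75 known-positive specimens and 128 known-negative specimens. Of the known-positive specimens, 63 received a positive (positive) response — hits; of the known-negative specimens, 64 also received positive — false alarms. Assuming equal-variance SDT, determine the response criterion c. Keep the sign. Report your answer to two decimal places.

c = -0.50

H = 63/75 = 0.8400
FA = 64/128 = 0.5000
z(0.8400) = 0.994, z(0.5000) = 0.000
c = −½·[z(H) + z(FA)] = −0.5 × (0.994 + 0.000) = -0.497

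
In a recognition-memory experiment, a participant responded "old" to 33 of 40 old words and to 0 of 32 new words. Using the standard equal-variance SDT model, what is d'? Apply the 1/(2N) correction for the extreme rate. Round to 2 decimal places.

d' = 3.09

The false-alarm rate is 0/32 = 0, so apply the 1/(2N) correction: FA → 1/(2·32) = 0.01562.
z(H) = z(0.82500) = 0.935
z(FA) = z(0.01562) = -2.154
d' = 0.935 − (-2.154) = 3.089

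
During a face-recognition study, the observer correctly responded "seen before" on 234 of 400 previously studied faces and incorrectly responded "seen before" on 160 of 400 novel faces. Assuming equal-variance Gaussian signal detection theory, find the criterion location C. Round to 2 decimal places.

H = 234/400 = 0.5850
FA = 160/400 = 0.4000
z(0.5850) = 0.215, z(0.4000) = -0.253
c = −½·[z(H) + z(FA)] = −0.5 × (0.215 + (-0.253)) = 0.019
c > 0: the observer has a conservative response bias.

C = 0.02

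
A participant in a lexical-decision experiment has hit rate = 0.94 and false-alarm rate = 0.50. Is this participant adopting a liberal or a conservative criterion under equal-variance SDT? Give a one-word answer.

z(H) = 1.555, z(FA) = 0.000
c = −½·(z(H) + z(FA)) = -0.7775
c < 0 → liberal criterion (biased toward responding “yes”).

liberal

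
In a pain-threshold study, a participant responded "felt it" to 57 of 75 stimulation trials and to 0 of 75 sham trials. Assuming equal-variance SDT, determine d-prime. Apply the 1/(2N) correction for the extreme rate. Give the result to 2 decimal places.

d-prime = 3.18

The false-alarm rate is 0/75 = 0, so apply the 1/(2N) correction: FA → 1/(2·75) = 0.00667.
z(H) = z(0.76000) = 0.706
z(FA) = z(0.00667) = -2.475
d' = 0.706 − (-2.475) = 3.181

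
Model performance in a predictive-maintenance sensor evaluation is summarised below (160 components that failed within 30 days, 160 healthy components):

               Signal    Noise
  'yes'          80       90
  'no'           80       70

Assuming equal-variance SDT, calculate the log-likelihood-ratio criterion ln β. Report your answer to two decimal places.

ln β = 0.01

H = 80/160 = 0.5000
FA = 90/160 = 0.5625
z(0.5000) = 0.000, z(0.5625) = 0.157
ln β = −½·[z(H)² − z(FA)²] = −0.5 × (0.000 − 0.025) = 0.0125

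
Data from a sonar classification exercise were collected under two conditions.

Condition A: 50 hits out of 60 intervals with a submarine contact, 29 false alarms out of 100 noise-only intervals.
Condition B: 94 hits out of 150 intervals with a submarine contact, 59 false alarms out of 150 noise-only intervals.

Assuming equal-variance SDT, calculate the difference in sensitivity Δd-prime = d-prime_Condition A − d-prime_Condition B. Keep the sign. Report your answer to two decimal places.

Condition A: z(0.8333) = 0.967, z(0.2900) = -0.553, d' = 1.520
Condition B: z(0.6267) = 0.323, z(0.3933) = -0.271, d' = 0.594
Δd' = d'_Condition A − d'_Condition B = 1.520 − 0.594 = 0.926
Condition A has the higher sensitivity.

Δd-prime = 0.93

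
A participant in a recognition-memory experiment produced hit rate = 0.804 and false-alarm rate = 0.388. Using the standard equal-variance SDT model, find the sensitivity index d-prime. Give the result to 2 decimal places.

Φ⁻¹(H) = Φ⁻¹(0.804) = 0.856
Φ⁻¹(FA) = Φ⁻¹(0.388) = -0.285
d' = z(H) − z(FA) = 0.856 − (-0.285) = 1.141

d-prime = 1.14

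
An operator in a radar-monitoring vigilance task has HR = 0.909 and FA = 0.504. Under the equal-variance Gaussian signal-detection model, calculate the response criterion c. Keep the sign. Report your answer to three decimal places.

c = -0.672

z(0.909) = 1.3346, z(0.504) = 0.0100
c = −½·[z(H) + z(FA)] = −0.5 × (1.3346 + 0.0100) = -0.6723
c < 0: the operator has a liberal response bias.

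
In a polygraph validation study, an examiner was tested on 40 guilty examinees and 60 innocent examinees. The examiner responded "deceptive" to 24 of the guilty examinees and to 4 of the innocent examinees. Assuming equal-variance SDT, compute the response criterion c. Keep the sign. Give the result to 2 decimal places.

c = 0.62

H = 24/40 = 0.6000
FA = 4/60 = 0.0667
Φ⁻¹(H) = Φ⁻¹(0.6000) = 0.2533
Φ⁻¹(FA) = Φ⁻¹(0.0667) = -1.5008
c = −½·[z(H) + z(FA)] = −0.5 × (0.2533 + (-1.5008)) = 0.62375
c > 0: the examiner has a conservative response bias.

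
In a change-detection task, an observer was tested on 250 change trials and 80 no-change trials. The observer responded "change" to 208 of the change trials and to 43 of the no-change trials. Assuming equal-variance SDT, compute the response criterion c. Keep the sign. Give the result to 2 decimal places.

c = -0.53

H = 208/250 = 0.8320
FA = 43/80 = 0.5375
z(H) = z(0.8320) = 0.9621
z(FA) = z(0.5375) = 0.0941
c = −½·[z(H) + z(FA)] = −0.5 × (0.9621 + 0.0941) = -0.5281
c < 0: the observer has a liberal response bias.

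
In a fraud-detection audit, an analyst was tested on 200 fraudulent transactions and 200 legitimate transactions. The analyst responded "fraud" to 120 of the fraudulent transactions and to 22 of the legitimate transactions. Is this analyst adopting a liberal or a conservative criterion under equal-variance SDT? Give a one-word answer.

conservative

z(H) = 0.253, z(FA) = -1.227
c = −½·(z(H) + z(FA)) = 0.487
c > 0 → conservative criterion (biased toward responding “no”).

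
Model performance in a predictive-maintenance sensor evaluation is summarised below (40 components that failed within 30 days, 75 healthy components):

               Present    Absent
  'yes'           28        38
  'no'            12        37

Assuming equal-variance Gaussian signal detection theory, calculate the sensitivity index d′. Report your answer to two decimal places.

H = 28/40 = 0.7000
FA = 38/75 = 0.5067
Φ⁻¹(0.7000) = 0.524, Φ⁻¹(0.5067) = 0.017
d' = z(H) − z(FA) = 0.524 − 0.017 = 0.507

d′ = 0.51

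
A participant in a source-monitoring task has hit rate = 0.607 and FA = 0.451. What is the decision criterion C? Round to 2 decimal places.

z(0.607) = 0.2715, z(0.451) = -0.1231
c = −½·[z(H) + z(FA)] = −0.5 × (0.2715 + (-0.1231)) = -0.0742

C = -0.07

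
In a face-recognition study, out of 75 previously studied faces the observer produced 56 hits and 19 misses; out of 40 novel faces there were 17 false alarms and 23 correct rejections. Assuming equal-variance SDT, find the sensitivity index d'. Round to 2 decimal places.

d' = 0.85

H = 56/75 = 0.7467
FA = 17/40 = 0.4250
z(H) = 0.6641
z(FA) = -0.1891
d' = z(H) − z(FA) = 0.6641 − (-0.1891) = 0.8532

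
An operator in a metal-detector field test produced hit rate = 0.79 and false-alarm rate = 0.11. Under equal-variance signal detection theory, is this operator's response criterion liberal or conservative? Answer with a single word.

z(H) = 0.806, z(FA) = -1.227
c = −½·(z(H) + z(FA)) = 0.2105
c > 0 → conservative criterion (biased toward responding “no”).

conservative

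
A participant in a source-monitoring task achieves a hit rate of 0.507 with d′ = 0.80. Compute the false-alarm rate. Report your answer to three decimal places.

false-alarm rate = 0.217

z(hit rate) = z(0.507) = 0.0175
z(FA) = z(H) − d' = 0.0175 − 0.80 = -0.7825
false-alarm rate = Φ(-0.7825) = 0.2170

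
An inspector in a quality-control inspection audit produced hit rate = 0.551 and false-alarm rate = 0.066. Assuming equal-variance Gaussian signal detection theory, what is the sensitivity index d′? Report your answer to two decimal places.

d′ = 1.63

z(H) = z(0.551) = 0.1282
z(FA) = z(0.066) = -1.5063
d' = z(H) − z(FA) = 0.1282 − (-1.5063) = 1.6345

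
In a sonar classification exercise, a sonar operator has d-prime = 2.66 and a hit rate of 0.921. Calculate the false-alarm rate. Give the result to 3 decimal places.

false-alarm rate = 0.106

z(hit rate) = z(0.921) = 1.4118
z(FA) = z(H) − d' = 1.4118 − 2.66 = -1.2482
false-alarm rate = Φ(-1.2482) = 0.1060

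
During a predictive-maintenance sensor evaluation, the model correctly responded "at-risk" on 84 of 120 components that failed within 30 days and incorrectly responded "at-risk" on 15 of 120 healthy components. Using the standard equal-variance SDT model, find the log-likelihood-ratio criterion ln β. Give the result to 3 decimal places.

H = 84/120 = 0.7000
FA = 15/120 = 0.1250
z(H) = z(0.7000) = 0.5244
z(FA) = z(0.1250) = -1.1503
ln β = −½·[z(H)² − z(FA)²] = −0.5 × (0.2750 − 1.3232) = 0.5241

ln β = 0.524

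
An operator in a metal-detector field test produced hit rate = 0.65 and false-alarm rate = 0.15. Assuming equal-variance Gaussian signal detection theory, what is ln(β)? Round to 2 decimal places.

z(H) = 0.385
z(FA) = -1.036
ln β = −½·[z(H)² − z(FA)²] = −0.5 × (0.148 − 1.073) = 0.4625

ln β = 0.46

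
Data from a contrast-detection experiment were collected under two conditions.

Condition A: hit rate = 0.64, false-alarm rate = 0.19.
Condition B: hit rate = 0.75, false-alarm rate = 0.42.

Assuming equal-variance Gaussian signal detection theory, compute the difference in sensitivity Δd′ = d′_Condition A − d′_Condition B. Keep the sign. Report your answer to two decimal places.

Δd′ = 0.36

Condition A: z(0.64) = 0.358, z(0.19) = -0.878, d' = 1.236
Condition B: z(0.75) = 0.674, z(0.42) = -0.202, d' = 0.876
Δd' = d'_Condition A − d'_Condition B = 1.236 − 0.876 = 0.360
Condition A has the higher sensitivity.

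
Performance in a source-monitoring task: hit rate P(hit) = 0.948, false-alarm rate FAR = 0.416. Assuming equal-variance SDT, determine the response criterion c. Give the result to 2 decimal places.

c = -0.71

Φ⁻¹(H) = 1.626
Φ⁻¹(FA) = -0.212
c = −½·[z(H) + z(FA)] = −0.5 × (1.626 + (-0.212)) = -0.707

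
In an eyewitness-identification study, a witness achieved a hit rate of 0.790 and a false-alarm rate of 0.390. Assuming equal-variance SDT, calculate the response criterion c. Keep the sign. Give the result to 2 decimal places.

Φ⁻¹(H) = Φ⁻¹(0.790) = 0.806
Φ⁻¹(FA) = Φ⁻¹(0.390) = -0.279
c = −½·[z(H) + z(FA)] = −0.5 × (0.806 + (-0.279)) = -0.2635
c < 0: the witness has a liberal response bias.

c = -0.26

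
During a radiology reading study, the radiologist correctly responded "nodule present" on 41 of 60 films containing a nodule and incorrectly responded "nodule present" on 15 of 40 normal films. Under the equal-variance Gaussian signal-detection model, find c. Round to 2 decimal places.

H = 41/60 = 0.6833
FA = 15/40 = 0.3750
z(H) = z(0.6833) = 0.477
z(FA) = z(0.3750) = -0.319
c = −½·[z(H) + z(FA)] = −0.5 × (0.477 + (-0.319)) = -0.079

c = -0.08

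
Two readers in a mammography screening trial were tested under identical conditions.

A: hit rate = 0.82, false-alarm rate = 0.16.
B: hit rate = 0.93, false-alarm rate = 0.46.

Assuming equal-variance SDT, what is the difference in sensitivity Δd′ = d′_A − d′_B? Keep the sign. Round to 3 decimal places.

Δd′ = 0.334

A: z(0.82) = 0.9154, z(0.16) = -0.9945, d' = 1.9099
B: z(0.93) = 1.4758, z(0.46) = -0.1004, d' = 1.5762
Δd' = d'_A − d'_B = 1.9099 − 1.5762 = 0.3337
A has the higher sensitivity.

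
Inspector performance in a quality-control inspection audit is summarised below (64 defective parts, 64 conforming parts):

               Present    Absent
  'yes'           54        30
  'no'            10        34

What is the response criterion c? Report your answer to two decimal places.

c = -0.47

H = 54/64 = 0.8438
FA = 30/64 = 0.4688
z(H) = 1.010
z(FA) = -0.078
c = −½·[z(H) + z(FA)] = −0.5 × (1.010 + (-0.078)) = -0.466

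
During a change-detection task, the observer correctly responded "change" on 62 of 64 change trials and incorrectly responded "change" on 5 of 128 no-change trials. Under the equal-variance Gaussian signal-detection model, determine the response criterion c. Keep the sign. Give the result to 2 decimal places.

H = 62/64 = 0.9688
FA = 5/128 = 0.0391
z(H) = z(0.9688) = 1.863
z(FA) = z(0.0391) = -1.761
c = −½·[z(H) + z(FA)] = −0.5 × (1.863 + (-1.761)) = -0.051

c = -0.05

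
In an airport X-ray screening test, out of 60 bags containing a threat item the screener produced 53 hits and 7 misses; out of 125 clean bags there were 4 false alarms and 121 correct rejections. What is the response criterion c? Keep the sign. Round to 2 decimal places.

H = 53/60 = 0.8833
FA = 4/125 = 0.0320
z(H) = z(0.8833) = 1.192
z(FA) = z(0.0320) = -1.852
c = −½·[z(H) + z(FA)] = −0.5 × (1.192 + (-1.852)) = 0.330

c = 0.33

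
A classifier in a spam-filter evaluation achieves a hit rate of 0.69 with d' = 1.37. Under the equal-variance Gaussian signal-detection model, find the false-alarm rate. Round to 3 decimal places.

false-alarm rate = 0.191

z(hit rate) = z(0.69) = 0.4959
z(FA) = z(H) − d' = 0.4959 − 1.37 = -0.8741
false-alarm rate = Φ(-0.8741) = 0.1910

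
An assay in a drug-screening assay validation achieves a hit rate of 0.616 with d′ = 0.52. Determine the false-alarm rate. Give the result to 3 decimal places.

false-alarm rate = 0.411

z(hit rate) = z(0.616) = 0.2950
z(FA) = z(H) − d' = 0.2950 − 0.52 = -0.2250
false-alarm rate = Φ(-0.2250) = 0.4110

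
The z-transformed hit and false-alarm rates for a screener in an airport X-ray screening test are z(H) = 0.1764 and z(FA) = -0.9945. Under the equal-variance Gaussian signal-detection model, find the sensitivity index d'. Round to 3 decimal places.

d' = 1.171

d' = z(H) − z(FA) = 0.1764 − (-0.9945) = 1.1709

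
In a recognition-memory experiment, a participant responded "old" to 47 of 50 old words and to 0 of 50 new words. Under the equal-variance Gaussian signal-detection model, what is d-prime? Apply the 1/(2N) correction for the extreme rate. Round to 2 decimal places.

The false-alarm rate is 0/50 = 0, so apply the 1/(2N) correction: FA → 1/(2·50) = 0.01000.
z(H) = z(0.94000) = 1.555
z(FA) = z(0.01000) = -2.326
d' = 1.555 − (-2.326) = 3.881

d-prime = 3.88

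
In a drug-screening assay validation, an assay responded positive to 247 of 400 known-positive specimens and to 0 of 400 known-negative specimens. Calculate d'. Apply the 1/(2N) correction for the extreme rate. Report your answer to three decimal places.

The false-alarm rate is 0/400 = 0, so apply the 1/(2N) correction: FA → 1/(2·400) = 0.00125.
z(H) = z(0.61750) = 0.2989
z(FA) = z(0.00125) = -3.0233
d' = 0.2989 − (-3.0233) = 3.3222

d' = 3.322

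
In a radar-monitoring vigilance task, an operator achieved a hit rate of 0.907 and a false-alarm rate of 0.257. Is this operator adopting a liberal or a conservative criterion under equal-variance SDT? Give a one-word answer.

z(H) = 1.323, z(FA) = -0.653
c = −½·(z(H) + z(FA)) = -0.335
c < 0 → liberal criterion (biased toward responding “yes”).

liberal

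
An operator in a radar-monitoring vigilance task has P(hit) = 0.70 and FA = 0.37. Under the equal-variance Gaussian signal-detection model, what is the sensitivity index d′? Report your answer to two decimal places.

d′ = 0.86

z(H) = z(0.70) = 0.524
z(FA) = z(0.37) = -0.332
d' = z(H) − z(FA) = 0.524 − (-0.332) = 0.856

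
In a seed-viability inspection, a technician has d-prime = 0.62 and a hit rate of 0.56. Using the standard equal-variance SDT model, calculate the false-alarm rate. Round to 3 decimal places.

z(hit rate) = z(0.56) = 0.1510
z(FA) = z(H) − d' = 0.1510 − 0.62 = -0.4690
false-alarm rate = Φ(-0.4690) = 0.3195

false-alarm rate = 0.320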